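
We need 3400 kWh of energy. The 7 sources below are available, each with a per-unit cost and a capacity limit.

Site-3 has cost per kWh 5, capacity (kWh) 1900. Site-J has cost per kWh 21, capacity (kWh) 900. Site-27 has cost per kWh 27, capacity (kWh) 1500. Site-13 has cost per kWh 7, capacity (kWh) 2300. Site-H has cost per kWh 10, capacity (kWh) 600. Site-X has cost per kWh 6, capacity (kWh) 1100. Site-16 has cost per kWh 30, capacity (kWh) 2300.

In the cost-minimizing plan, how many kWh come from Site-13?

Use sources in increasing cost order.
Site-3 (5): use full 1900 — 1500 kWh to go.
Take 1100 from Site-X at 6 — need 400 more.
Take 400 from Site-13 at 7 to finish.
Site-H, Site-J, Site-27, Site-16: unused.

400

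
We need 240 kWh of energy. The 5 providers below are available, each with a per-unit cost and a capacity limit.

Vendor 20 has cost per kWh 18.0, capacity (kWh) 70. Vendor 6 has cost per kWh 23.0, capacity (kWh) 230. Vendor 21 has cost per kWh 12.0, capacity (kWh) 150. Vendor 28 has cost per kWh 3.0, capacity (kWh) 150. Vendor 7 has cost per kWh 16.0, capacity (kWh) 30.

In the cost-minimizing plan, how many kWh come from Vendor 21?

90

Use providers in increasing cost order.
Vendor 28 (3.0): use full 150 → 90 kWh to go.
Take 90 from Vendor 21 at 12.0 to finish.
Vendor 7, Vendor 20, Vendor 6: unused.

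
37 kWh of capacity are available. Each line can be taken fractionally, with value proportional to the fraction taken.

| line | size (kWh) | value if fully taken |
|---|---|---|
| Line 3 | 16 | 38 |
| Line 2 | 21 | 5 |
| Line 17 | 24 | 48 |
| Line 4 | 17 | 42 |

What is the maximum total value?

88

Best value per unit of size first: Line 4 42/17≈2.47, Line 3 38/16≈2.38, Line 17 48/24≈2, Line 2 5/21≈0.238.
Take all of Line 4 (17 kWh, value 42) → 20 kWh left.
Take all of Line 3 (16 kWh, value 38) → 4 kWh left.
Fill the last 4 kWh with part of Line 17: 4/24 of it earns 8.
Total value = 88.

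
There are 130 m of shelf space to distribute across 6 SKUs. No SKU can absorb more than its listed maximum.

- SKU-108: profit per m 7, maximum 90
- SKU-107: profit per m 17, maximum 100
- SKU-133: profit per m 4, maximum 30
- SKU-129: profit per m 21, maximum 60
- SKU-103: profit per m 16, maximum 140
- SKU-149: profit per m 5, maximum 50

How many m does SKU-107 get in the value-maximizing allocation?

70

Order the SKUs by profit per m: SKU-129 21 > SKU-107 17 > SKU-103 16 > SKU-108 7 > SKU-149 5 > SKU-133 4.
Give SKU-129 60 to hit its cap of 60 — 70 left.
Only 70 left; SKU-107 takes them to reach 70.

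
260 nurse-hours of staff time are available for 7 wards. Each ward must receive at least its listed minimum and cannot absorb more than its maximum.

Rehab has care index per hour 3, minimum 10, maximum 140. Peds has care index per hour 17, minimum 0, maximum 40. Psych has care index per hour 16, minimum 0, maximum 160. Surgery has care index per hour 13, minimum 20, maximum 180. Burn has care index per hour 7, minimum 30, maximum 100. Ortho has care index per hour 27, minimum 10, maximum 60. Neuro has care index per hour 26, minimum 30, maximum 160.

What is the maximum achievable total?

Meeting every minimum uses 10+0+0+20+30+10+30 = 100 nurse-hours, leaving 160.
Rank by care index per hour: Ortho 27 > Neuro 26 > Peds 17 > Psych 16 > Surgery 13 > Burn 7 > Rehab 3.
Give Ortho 50 more to hit its cap of 60 — 110 left.
Only 110 left; Neuro takes them to reach 140.
Total = 3×10 + 13×20 + 7×30 + 27×60 + 26×140 = 5760.

5760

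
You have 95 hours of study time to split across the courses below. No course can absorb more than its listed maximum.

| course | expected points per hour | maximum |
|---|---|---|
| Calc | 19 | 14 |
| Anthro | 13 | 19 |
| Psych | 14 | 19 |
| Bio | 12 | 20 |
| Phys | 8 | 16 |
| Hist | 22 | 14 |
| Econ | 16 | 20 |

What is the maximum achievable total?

1515

Order the courses by expected points per hour: Hist 22 > Calc 19 > Econ 16 > Psych 14 > Anthro 13 > Bio 12 > Phys 8.
Give Hist 14 to hit its cap of 14 — 81 left.
Give Calc 14 to hit its cap of 14 — 67 left.
Econ takes 20 to reach its cap of 20 — 47 left.
Psych takes 19 to reach its cap of 19 — 28 left.
Anthro takes 19 to reach its cap of 19 — 9 left.
Bio: +9 (room for 20) → 9. Pool exhausted.
Total = 19×14 + 13×19 + 14×19 + 12×9 + 22×14 + 16×20 = 1515.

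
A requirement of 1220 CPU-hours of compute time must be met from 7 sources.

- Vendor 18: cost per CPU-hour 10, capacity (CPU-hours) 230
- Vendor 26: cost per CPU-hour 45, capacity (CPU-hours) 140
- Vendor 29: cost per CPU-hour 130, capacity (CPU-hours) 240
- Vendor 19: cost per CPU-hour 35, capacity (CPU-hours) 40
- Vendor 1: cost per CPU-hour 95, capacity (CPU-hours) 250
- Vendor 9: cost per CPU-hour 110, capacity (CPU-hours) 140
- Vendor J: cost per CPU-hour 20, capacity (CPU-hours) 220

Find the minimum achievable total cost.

Fill from the cheapest source first.
Vendor 18 at 10: take all 230 CPU-hours → 990 still needed.
Take 220 from Vendor J at 20 → need 770 more.
Vendor 19 (35): use full 40 → 730 CPU-hours to go.
Take 140 from Vendor 26 at 45 → need 590 more.
Vendor 1 (95): use full 250 → 340 CPU-hours to go.
Take 140 from Vendor 9 at 110 → need 200 more.
Take 200 from Vendor 29 at 130 to finish.
Cost = 230×10 + 220×20 + 40×35 + 140×45 + 250×95 + 140×110 + 200×130 = 79550.

79550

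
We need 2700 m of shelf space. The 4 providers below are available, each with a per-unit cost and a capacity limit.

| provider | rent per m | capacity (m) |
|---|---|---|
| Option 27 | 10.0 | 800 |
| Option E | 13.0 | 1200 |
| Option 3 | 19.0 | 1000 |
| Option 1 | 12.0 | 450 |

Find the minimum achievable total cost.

Cheapest first:
Option 27 at 10.0: take all 800 m → 1900 still needed.
Take 450 from Option 1 at 12.0 → need 1450 more.
Option E (13.0): use full 1200 → 250 m to go.
Take 250 from Option 3 at 19.0 to finish.
Cost = 800×10.0 + 450×12.0 + 1200×13.0 + 250×19.0 = 33750.

33750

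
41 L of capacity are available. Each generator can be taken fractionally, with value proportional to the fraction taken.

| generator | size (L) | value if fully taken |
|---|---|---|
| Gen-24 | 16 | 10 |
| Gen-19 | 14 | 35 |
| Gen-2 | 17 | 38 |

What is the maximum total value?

Best value per unit of size first: Gen-19 35/14≈2.5, Gen-2 38/17≈2.24, Gen-24 10/16≈0.625.
All 14 L of Gen-19 fit (value 35) ; 27 remain.
All 17 L of Gen-2 fit (value 38) ; 10 remain.
Only 10 L remain; take 10/16 of Gen-24 for value 10×10/16 = 6.25.
Total value = 79.25.

79.25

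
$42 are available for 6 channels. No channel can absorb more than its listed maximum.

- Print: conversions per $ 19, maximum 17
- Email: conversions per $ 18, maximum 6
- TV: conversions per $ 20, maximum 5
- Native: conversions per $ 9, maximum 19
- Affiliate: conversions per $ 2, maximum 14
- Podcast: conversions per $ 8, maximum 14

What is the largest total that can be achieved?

657

Highest conversions per $ first: TV 20 > Print 19 > Email 18 > Native 9 > Podcast 8 > Affiliate 2.
TV: +5 to 5 (cap) ; 37 left.
Give Print 17 to hit its cap of 17 ; 20 left.
Email takes 6 to reach its cap of 6 ; 14 left.
Native has room for 19 but only 14 remain, so it gets 14.
Total = 19×17 + 18×6 + 20×5 + 9×14 = 657.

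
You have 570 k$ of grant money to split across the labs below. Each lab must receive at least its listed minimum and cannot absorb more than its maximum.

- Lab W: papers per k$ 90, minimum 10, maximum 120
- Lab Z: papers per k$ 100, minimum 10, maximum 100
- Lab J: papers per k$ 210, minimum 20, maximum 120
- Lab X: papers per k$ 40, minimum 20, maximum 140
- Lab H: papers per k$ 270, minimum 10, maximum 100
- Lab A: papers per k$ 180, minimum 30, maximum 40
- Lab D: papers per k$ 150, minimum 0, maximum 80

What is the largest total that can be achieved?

92100

Meeting every minimum uses 10+10+20+20+10+30+0 = 100 k$, leaving 470.
Highest papers per k$ first: Lab H 270 > Lab J 210 > Lab A 180 > Lab D 150 > Lab Z 100 > Lab W 90 > Lab X 40.
Give Lab H 90 more to hit its cap of 100 — 380 left.
Lab J takes 100 more to reach its cap of 120 — 280 left.
Give Lab A 10 more to hit its cap of 40 — 270 left.
Lab D takes 80 more to reach its cap of 80 — 190 left.
Give Lab Z 90 more to hit its cap of 100 — 100 left.
Only 100 left; Lab W takes them to reach 110.
Total = 90×110 + 100×100 + 210×120 + 40×20 + 270×100 + 180×40 + 150×80 = 92100.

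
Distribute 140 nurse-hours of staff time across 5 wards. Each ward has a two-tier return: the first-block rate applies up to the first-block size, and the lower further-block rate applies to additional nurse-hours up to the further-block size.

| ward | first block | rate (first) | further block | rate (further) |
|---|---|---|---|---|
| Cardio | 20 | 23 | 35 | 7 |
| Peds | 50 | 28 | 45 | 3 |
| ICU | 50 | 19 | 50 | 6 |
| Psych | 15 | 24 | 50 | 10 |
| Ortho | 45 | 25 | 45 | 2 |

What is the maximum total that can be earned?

3535

Rank every tier by rate: Peds/first 28 > Ortho/first 25 > Psych/first 24 > Cardio/first 23 > ICU/first 19 > Psych/second 10 > Cardio/second 7 > ICU/second 6 > Peds/second 3 > Ortho/second 2.
Peds/first (28): +50 — 90 left.
Fill Ortho first block (45 at 25) — 45 left.
Psych/first (24): +15 — 30 left.
Cardio first at 23: fill all 20 — 10 left.
ICU first at 19: only 10 left, fill 10.
Total = 28×50 + 25×45 + 24×15 + 23×20 + 19×10 = 3535.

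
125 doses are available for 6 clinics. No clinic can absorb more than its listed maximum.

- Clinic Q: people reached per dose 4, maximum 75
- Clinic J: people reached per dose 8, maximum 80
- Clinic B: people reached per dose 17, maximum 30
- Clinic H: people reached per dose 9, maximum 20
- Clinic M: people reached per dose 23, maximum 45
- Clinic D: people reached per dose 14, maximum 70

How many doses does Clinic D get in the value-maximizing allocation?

Rank by people reached per dose: Clinic M 23 > Clinic B 17 > Clinic D 14 > Clinic H 9 > Clinic J 8 > Clinic Q 4.
Give Clinic M 45 to hit its cap of 45 → 80 left.
Give Clinic B 30 to hit its cap of 30 → 50 left.
Only 50 left; Clinic D takes them to reach 50.

50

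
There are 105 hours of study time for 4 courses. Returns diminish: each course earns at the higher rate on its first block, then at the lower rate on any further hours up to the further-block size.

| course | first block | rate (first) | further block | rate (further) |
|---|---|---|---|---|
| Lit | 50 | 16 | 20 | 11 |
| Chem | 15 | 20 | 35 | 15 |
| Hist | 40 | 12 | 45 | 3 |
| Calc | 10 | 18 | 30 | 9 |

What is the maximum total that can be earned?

1730

Treat each block as its own option and order by rate: Chem/T1 20 > Calc/T1 18 > Lit/T1 16 > Chem/T2 15 > Hist/T1 12 > Lit/T2 11 > Calc/T2 9 > Hist/T2 3.
Chem T1 at 20: fill all 15 → 90 left.
Calc T1 at 18: fill all 10 → 80 left.
Lit T1 at 16: fill all 50 → 30 left.
Chem/T2: +30 of 35 at 15; pool empty.
Total = 20×15 + 18×10 + 16×50 + 15×30 = 1730.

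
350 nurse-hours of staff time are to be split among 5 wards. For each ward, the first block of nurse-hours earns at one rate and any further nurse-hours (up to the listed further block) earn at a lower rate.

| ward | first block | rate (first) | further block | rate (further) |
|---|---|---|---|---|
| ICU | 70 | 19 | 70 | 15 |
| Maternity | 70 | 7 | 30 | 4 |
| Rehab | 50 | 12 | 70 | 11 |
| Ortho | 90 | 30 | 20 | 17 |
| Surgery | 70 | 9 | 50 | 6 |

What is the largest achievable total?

Order all 10 blocks by rate: Ortho/tier1 30 > ICU/tier1 19 > Ortho/tier2 17 > ICU/tier2 15 > Rehab/tier1 12 > Rehab/tier2 11 > Surgery/tier1 9 > Maternity/tier1 7 > Surgery/tier2 6 > Maternity/tier2 4.
Ortho tier1 at 30: fill all 90 — 260 left.
ICU/tier1 (19): +70 — 190 left.
Fill Ortho tier2 block (20 at 17) — 170 left.
ICU/tier2 (15): +70 — 100 left.
Fill Rehab tier1 block (50 at 12) — 50 left.
Rehab tier2 at 11: only 50 left, fill 50.
Total = 30×90 + 19×70 + 17×20 + 15×70 + 12×50 + 11×50 = 6570.

6570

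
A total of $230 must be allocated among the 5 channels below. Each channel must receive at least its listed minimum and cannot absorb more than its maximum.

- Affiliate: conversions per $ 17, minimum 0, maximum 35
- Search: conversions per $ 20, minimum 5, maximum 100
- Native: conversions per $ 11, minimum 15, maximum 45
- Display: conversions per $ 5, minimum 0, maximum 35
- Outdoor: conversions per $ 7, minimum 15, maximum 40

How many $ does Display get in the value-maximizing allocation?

10

Meeting every minimum uses 0+5+15+0+15 = 35 $, leaving 195.
Highest conversions per $ first: Search 20 > Affiliate 17 > Native 11 > Outdoor 7 > Display 5.
Search: +95 to 100 (cap) — 100 left.
Give Affiliate 35 more to hit its cap of 35 — 65 left.
Native takes 30 more to reach its cap of 45 — 35 left.
Outdoor: +25 to 40 (cap) — 10 left.
Display has room for 35 more but only 10 remain, so it gets 10.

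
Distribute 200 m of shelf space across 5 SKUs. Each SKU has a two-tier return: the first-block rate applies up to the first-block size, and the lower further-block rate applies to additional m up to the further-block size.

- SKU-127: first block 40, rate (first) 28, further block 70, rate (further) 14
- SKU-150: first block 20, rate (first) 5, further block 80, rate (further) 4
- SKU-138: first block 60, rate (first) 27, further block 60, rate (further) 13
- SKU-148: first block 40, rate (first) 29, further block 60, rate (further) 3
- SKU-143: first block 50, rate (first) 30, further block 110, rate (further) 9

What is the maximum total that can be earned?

5540

Treat each block as its own option and order by rate: SKU-143/first 30 > SKU-148/first 29 > SKU-127/first 28 > SKU-138/first 27 > SKU-127/second 14 > SKU-138/second 13 > SKU-143/second 9 > SKU-150/first 5 > SKU-150/second 4 > SKU-148/second 3.
Fill SKU-143 first block (50 at 30) → 150 left.
SKU-148 first at 29: fill all 40 → 110 left.
SKU-127 first at 28: fill all 40 → 70 left.
SKU-138/first (27): +60 → 10 left.
10 remain; put them into SKU-127 second at 14.
Total = 30×50 + 29×40 + 28×40 + 27×60 + 14×10 = 5540.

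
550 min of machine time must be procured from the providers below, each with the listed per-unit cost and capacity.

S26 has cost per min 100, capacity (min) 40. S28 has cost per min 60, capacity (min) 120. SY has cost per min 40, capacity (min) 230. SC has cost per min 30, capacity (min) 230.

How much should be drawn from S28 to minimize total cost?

Fill from the cheapest provider first.
Take 230 from SC at 30 ; need 320 more.
SY (40): use full 230 ; 90 min to go.
S28 (60): take the remaining 90 ; done.
S26: unused.

90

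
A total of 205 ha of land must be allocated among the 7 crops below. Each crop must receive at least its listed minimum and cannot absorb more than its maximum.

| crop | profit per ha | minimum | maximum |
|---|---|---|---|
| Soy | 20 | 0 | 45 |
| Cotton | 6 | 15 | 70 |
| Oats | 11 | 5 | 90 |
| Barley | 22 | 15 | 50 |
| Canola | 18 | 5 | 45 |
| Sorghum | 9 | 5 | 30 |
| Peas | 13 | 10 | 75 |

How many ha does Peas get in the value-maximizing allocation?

Meeting every minimum uses 0+15+5+15+5+5+10 = 55 ha, leaving 150.
Highest profit per ha first: Barley 22 > Soy 20 > Canola 18 > Peas 13 > Oats 11 > Sorghum 9 > Cotton 6.
Barley: +35 to 50 (cap) → 115 left.
Give Soy 45 more to hit its cap of 45 → 70 left.
Canola: +40 to 45 (cap) → 30 left.
Peas has room for 65 more but only 30 remain, so it gets 40.

40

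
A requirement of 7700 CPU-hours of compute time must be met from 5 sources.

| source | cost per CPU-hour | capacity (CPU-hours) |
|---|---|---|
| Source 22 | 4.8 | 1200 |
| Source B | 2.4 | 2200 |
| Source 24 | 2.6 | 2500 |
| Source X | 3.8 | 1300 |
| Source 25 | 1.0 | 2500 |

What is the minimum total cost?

Use sources in increasing cost order.
Source 25 at 1.0: take all 2500 CPU-hours → 5200 still needed.
Source B at 2.4: take all 2200 CPU-hours → 3000 still needed.
Source 24 (2.6): use full 2500 → 500 CPU-hours to go.
Take 500 from Source X at 3.8 to finish.
Source 22: unused.
Cost = 2500×1.0 + 2200×2.4 + 2500×2.6 + 500×3.8 = 16180.

16180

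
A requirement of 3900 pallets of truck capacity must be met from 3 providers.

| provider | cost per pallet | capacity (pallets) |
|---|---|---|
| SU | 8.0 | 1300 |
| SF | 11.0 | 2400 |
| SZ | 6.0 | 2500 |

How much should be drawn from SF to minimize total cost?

100

Fill from the cheapest provider first.
Take 2500 from SZ at 6.0 → need 1400 more.
SU at 8.0: take all 1300 pallets → 100 still needed.
Take 100 from SF at 11.0 to finish.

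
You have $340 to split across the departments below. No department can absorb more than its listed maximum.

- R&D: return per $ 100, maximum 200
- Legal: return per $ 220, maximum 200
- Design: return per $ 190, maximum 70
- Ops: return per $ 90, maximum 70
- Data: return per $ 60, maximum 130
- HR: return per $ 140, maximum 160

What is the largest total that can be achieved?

Rank by return per $: Legal 220 > Design 190 > HR 140 > R&D 100 > Ops 90 > Data 60.
Legal takes 200 to reach its cap of 200 — 140 left.
Design: +70 to 70 (cap) — 70 left.
HR has room for 160 but only 70 remain, so it gets 70.
Total = 220×200 + 190×70 + 140×70 = 67100.

67100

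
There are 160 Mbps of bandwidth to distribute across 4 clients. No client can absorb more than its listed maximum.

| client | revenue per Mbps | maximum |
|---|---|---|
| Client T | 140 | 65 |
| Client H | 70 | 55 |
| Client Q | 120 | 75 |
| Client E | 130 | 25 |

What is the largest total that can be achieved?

Order the clients by revenue per Mbps: Client T 140 > Client E 130 > Client Q 120 > Client H 70.
Client T takes 65 to reach its cap of 65 → 95 left.
Client E: +25 to 25 (cap) → 70 left.
Only 70 left; Client Q takes them to reach 70.
Total = 140×65 + 120×70 + 130×25 = 20750.

20750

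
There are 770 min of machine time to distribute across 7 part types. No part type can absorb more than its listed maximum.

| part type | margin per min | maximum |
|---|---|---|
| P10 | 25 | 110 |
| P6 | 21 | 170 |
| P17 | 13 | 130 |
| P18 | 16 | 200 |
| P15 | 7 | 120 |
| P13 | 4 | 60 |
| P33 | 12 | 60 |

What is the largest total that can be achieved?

Highest margin per min first: P10 25 > P6 21 > P18 16 > P17 13 > P33 12 > P15 7 > P13 4.
Give P10 110 to hit its cap of 110 ; 660 left.
P6 takes 170 to reach its cap of 170 ; 490 left.
P18: +200 to 200 (cap) ; 290 left.
P17: +130 to 130 (cap) ; 160 left.
Give P33 60 to hit its cap of 60 ; 100 left.
P15 has room for 120 but only 100 remain, so it gets 100.
Total = 25×110 + 21×170 + 13×130 + 16×200 + 7×100 + 12×60 = 12630.

12630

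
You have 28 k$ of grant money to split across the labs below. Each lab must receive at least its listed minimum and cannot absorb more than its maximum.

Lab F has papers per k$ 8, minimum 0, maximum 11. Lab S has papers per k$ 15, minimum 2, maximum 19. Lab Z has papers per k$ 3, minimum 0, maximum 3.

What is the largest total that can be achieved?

Meeting every minimum uses 0+2+0 = 2 k$, leaving 26.
Order the labs by papers per k$: Lab S 15 > Lab F 8 > Lab Z 3.
Lab S: +17 to 19 (cap) — 9 left.
Only 9 left; Lab F takes them to reach 9.
Total = 8×9 + 15×19 = 357.

357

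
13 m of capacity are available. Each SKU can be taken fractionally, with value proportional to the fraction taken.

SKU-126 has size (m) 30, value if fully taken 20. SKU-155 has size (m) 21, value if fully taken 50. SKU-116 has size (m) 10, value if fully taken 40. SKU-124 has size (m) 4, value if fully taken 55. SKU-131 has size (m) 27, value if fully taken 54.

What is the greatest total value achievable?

91

Rank by value-to-size ratio: SKU-124 55/4≈13.8, SKU-116 40/10≈4, SKU-155 50/21≈2.38, SKU-131 54/27≈2, SKU-126 20/30≈0.667.
All 4 m of SKU-124 fit (value 55) — 9 remain.
9 m left: a 9/10 share of SKU-116 gives 40×9/10 = 36.
Total value = 91.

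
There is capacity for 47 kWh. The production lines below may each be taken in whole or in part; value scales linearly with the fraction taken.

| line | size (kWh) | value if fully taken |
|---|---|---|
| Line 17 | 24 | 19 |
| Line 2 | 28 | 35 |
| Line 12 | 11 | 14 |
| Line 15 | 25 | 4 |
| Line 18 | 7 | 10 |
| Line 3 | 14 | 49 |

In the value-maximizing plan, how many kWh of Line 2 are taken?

Best value per unit of size first: Line 3 49/14≈3.5, Line 18 10/7≈1.43, Line 12 14/11≈1.27, Line 2 35/28≈1.25, Line 17 19/24≈0.792, Line 15 4/25≈0.16.
Line 3: take in full, 14 kWh for value 49 — 33 left.
Take all of Line 18 (7 kWh, value 10) — 26 kWh left.
All 11 kWh of Line 12 fit (value 14) — 15 remain.
Only 15 kWh remain; take 15/28 of Line 2 for value 35×15/28 = 18.75.

15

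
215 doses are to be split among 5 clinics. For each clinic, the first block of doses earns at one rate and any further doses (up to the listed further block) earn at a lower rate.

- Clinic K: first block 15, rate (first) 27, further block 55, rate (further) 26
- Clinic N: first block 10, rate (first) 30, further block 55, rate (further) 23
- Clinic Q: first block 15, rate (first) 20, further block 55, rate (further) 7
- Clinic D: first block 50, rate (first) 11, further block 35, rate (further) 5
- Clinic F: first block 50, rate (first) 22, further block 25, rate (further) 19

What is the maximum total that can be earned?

5085

Treat each block as its own option and order by rate: Clinic N/first 30 > Clinic K/first 27 > Clinic K/second 26 > Clinic N/second 23 > Clinic F/first 22 > Clinic Q/first 20 > Clinic F/second 19 > Clinic D/first 11 > Clinic Q/second 7 > Clinic D/second 5.
Clinic N/first (30): +10 — 205 left.
Fill Clinic K first block (15 at 27) — 190 left.
Fill Clinic K second block (55 at 26) — 135 left.
Fill Clinic N second block (55 at 23) — 80 left.
Fill Clinic F first block (50 at 22) — 30 left.
Clinic Q/first (20): +15 — 15 left.
Clinic F/second: +15 of 25 at 19; pool empty.
Total = 30×10 + 27×15 + 26×55 + 23×55 + 22×50 + 20×15 + 19×15 = 5085.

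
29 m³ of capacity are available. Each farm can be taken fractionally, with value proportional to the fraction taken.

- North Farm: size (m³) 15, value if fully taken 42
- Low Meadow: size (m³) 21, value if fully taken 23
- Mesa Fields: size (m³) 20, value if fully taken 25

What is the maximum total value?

59.5

Rank by value-to-size ratio: North Farm 42/15≈2.8, Mesa Fields 25/20≈1.25, Low Meadow 23/21≈1.1.
All 15 m³ of North Farm fit (value 42) → 14 remain.
Fill the last 14 m³ with part of Mesa Fields: 14/20 of it earns 17.5.
Total value = 59.5.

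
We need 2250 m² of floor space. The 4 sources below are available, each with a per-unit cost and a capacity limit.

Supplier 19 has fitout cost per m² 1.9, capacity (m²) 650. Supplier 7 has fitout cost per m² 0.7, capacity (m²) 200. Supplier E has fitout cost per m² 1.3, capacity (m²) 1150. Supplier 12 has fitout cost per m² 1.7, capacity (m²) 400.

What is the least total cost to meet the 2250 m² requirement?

3265

Fill from the cheapest source first.
Take 200 from Supplier 7 at 0.7 → need 2050 more.
Supplier E (1.3): use full 1150 → 900 m² to go.
Supplier 12 (1.7): use full 400 → 500 m² to go.
Supplier 19 (1.9): take the remaining 500 → done.
Cost = 200×0.7 + 1150×1.3 + 400×1.7 + 500×1.9 = 3265.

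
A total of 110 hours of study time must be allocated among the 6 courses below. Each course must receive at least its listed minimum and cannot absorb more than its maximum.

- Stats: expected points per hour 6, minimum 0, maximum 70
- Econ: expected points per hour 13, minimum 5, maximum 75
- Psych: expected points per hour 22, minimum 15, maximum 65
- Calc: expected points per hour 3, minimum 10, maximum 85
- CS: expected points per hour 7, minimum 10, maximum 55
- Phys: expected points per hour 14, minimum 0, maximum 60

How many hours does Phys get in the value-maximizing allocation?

Meeting every minimum uses 0+5+15+10+10+0 = 40 hours, leaving 70.
Highest expected points per hour first: Psych 22 > Phys 14 > Econ 13 > CS 7 > Stats 6 > Calc 3.
Give Psych 50 more to hit its cap of 65 — 20 left.
Only 20 left; Phys takes them to reach 20.

20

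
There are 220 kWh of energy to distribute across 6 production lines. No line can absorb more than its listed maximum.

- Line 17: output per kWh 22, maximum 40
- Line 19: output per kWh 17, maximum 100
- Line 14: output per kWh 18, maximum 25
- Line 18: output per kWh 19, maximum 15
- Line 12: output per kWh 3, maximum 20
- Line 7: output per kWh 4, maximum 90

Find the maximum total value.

Rank by output per kWh: Line 17 22 > Line 18 19 > Line 14 18 > Line 19 17 > Line 7 4 > Line 12 3.
Line 17 takes 40 to reach its cap of 40 ; 180 left.
Give Line 18 15 to hit its cap of 15 ; 165 left.
Line 14: +25 to 25 (cap) ; 140 left.
Line 19: +100 to 100 (cap) ; 40 left.
Only 40 left; Line 7 takes them to reach 40.
Total = 22×40 + 17×100 + 18×25 + 19×15 + 4×40 = 3475.

3475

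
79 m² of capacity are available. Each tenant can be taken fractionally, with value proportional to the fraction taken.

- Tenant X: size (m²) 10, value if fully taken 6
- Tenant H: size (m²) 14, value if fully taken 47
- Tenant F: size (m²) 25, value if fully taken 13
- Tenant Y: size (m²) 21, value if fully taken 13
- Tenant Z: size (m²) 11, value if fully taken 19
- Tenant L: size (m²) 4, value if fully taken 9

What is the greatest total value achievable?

103.88

Best value per unit of size first: Tenant H 47/14≈3.36, Tenant L 9/4≈2.25, Tenant Z 19/11≈1.73, Tenant Y 13/21≈0.619, Tenant X 6/10≈0.6, Tenant F 13/25≈0.52.
Tenant H: take in full, 14 m² for value 47 ; 65 left.
Take all of Tenant L (4 m², value 9) ; 61 m² left.
Take all of Tenant Z (11 m², value 19) ; 50 m² left.
Tenant Y: take in full, 21 m² for value 13 ; 29 left.
Tenant X: take in full, 10 m² for value 6 ; 19 left.
Only 19 m² remain; take 19/25 of Tenant F for value 13×19/25 = 9.88.
Total value = 103.88.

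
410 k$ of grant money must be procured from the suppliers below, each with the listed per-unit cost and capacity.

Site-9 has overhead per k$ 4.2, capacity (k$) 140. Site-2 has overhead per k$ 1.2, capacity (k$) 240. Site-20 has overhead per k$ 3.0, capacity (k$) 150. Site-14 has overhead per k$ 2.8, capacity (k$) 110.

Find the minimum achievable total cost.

Cheapest first:
Site-2 at 1.2: take all 240 k$ — 170 still needed.
Site-14 at 2.8: take all 110 k$ — 60 still needed.
Site-20 (3.0): take the remaining 60 — done.
Site-9: unused.
Cost = 240×1.2 + 110×2.8 + 60×3.0 = 776.

776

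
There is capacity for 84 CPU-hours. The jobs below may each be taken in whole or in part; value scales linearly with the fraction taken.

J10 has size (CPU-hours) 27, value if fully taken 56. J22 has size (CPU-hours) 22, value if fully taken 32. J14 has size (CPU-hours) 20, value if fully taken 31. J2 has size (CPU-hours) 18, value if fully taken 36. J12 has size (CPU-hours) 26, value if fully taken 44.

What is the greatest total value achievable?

156.15

Sort by value density: J10 56/27≈2.07, J2 36/18≈2, J12 44/26≈1.69, J14 31/20≈1.55, J22 32/22≈1.45.
J10: take in full, 27 CPU-hours for value 56 ; 57 left.
J2: take in full, 18 CPU-hours for value 36 ; 39 left.
All 26 CPU-hours of J12 fit (value 44) ; 13 remain.
Fill the last 13 CPU-hours with part of J14: 13/20 of it earns 20.15.
Total value = 156.15.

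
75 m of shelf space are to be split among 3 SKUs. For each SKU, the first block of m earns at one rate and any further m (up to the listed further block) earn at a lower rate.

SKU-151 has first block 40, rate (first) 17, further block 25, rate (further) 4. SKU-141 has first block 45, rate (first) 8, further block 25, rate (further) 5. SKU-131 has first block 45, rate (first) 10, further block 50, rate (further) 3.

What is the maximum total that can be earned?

1030

Order all 6 blocks by rate: SKU-151/tier1 17 > SKU-131/tier1 10 > SKU-141/tier1 8 > SKU-141/tier2 5 > SKU-151/tier2 4 > SKU-131/tier2 3.
SKU-151 tier1 at 17: fill all 40 → 35 left.
SKU-131/tier1: +35 of 45 at 10; pool empty.
Total = 17×40 + 10×35 = 1030.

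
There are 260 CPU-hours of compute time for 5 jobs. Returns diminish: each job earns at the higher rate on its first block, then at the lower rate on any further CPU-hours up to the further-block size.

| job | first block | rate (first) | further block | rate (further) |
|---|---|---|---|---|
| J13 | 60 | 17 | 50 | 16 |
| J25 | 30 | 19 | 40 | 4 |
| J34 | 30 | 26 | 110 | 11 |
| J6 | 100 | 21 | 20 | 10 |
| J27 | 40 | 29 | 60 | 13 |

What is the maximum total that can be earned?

5630

Rank every tier by rate: J27/tier1 29 > J34/tier1 26 > J6/tier1 21 > J25/tier1 19 > J13/tier1 17 > J13/tier2 16 > J27/tier2 13 > J34/tier2 11 > J6/tier2 10 > J25/tier2 4.
J27/tier1 (29): +40 — 220 left.
J34 tier1 at 26: fill all 30 — 190 left.
Fill J6 tier1 block (100 at 21) — 90 left.
J25 tier1 at 19: fill all 30 — 60 left.
J13/tier1 (17): +60 — 0 left.
Total = 29×40 + 26×30 + 21×100 + 19×30 + 17×60 = 5630.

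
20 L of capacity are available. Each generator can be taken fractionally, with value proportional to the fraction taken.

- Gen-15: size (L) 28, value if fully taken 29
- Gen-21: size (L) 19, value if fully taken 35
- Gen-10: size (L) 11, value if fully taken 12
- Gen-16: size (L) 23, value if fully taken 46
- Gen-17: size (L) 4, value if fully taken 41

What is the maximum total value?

Rank by value-to-size ratio: Gen-17 41/4≈10.2, Gen-16 46/23≈2, Gen-21 35/19≈1.84, Gen-10 12/11≈1.09, Gen-15 29/28≈1.04.
All 4 L of Gen-17 fit (value 41) ; 16 remain.
Fill the last 16 L with part of Gen-16: 16/23 of it earns 32.
Total value = 73.

73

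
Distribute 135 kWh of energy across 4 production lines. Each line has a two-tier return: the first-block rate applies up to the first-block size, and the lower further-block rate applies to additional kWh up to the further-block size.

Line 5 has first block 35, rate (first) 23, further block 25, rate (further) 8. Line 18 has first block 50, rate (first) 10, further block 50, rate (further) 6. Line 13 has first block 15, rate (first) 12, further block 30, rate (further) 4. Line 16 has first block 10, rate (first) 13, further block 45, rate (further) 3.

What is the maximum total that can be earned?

1815

Order all 8 blocks by rate: Line 5/first 23 > Line 16/first 13 > Line 13/first 12 > Line 18/first 10 > Line 5/second 8 > Line 18/second 6 > Line 13/second 4 > Line 16/second 3.
Fill Line 5 first block (35 at 23) — 100 left.
Line 16 first at 13: fill all 10 — 90 left.
Line 13 first at 12: fill all 15 — 75 left.
Line 18 first at 10: fill all 50 — 25 left.
Line 5 second at 8: fill all 25 — 0 left.
Total = 23×35 + 13×10 + 12×15 + 10×50 + 8×25 = 1815.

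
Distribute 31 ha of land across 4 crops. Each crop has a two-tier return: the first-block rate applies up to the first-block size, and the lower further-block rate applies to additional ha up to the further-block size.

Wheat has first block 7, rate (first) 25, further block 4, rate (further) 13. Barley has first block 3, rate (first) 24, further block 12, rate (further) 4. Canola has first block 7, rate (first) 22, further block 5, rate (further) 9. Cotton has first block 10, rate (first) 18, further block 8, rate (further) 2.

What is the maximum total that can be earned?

633

Rank every tier by rate: Wheat/first 25 > Barley/first 24 > Canola/first 22 > Cotton/first 18 > Wheat/second 13 > Canola/second 9 > Barley/second 4 > Cotton/second 2.
Fill Wheat first block (7 at 25) ; 24 left.
Fill Barley first block (3 at 24) ; 21 left.
Canola first at 22: fill all 7 ; 14 left.
Cotton/first (18): +10 ; 4 left.
Wheat second at 13: fill all 4 ; 0 left.
Total = 25×7 + 24×3 + 22×7 + 18×10 + 13×4 = 633.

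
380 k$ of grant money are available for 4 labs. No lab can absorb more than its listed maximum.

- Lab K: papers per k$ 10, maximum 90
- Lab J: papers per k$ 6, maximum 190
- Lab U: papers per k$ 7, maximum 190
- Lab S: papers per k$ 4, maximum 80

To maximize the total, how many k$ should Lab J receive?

100

Rank by papers per k$: Lab K 10 > Lab U 7 > Lab J 6 > Lab S 4.
Give Lab K 90 to hit its cap of 90 ; 290 left.
Give Lab U 190 to hit its cap of 190 ; 100 left.
Lab J: +100 (room for 190) → 100. Pool exhausted.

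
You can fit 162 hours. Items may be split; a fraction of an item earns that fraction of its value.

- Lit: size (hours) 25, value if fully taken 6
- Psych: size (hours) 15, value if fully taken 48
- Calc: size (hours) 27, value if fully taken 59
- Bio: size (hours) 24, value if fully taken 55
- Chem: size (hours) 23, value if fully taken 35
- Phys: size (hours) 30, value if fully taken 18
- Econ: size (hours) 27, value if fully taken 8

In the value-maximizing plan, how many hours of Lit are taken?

Rank by value-to-size ratio: Psych 48/15≈3.2, Bio 55/24≈2.29, Calc 59/27≈2.19, Chem 35/23≈1.52, Phys 18/30≈0.6, Econ 8/27≈0.296, Lit 6/25≈0.24.
All 15 hours of Psych fit (value 48) — 147 remain.
All 24 hours of Bio fit (value 55) — 123 remain.
Take all of Calc (27 hours, value 59) — 96 hours left.
All 23 hours of Chem fit (value 35) — 73 remain.
All 30 hours of Phys fit (value 18) — 43 remain.
All 27 hours of Econ fit (value 8) — 16 remain.
Fill the last 16 hours with part of Lit: 16/25 of it earns 3.84.

16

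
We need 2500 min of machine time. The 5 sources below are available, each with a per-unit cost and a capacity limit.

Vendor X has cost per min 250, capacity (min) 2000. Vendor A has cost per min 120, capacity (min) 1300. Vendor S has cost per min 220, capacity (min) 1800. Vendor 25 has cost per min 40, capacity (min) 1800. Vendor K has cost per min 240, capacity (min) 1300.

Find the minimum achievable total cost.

Cheapest first:
Take 1800 from Vendor 25 at 40 ; need 700 more.
Vendor A at 120: take 700 of its 1300 ; requirement met.
Vendor S, Vendor K, Vendor X: unused.
Cost = 1800×40 + 700×120 = 156000.

156000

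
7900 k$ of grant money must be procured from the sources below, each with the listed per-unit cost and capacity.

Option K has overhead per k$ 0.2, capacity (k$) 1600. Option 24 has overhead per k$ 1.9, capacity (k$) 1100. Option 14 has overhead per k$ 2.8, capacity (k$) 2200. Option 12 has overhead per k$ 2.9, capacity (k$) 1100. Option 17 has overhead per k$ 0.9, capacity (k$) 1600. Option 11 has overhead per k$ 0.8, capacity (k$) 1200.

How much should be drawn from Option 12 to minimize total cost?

200

Fill from the cheapest source first.
Option K (0.2): use full 1600 → 6300 k$ to go.
Take 1200 from Option 11 at 0.8 → need 5100 more.
Option 17 (0.9): use full 1600 → 3500 k$ to go.
Take 1100 from Option 24 at 1.9 → need 2400 more.
Take 2200 from Option 14 at 2.8 → need 200 more.
Take 200 from Option 12 at 2.9 to finish.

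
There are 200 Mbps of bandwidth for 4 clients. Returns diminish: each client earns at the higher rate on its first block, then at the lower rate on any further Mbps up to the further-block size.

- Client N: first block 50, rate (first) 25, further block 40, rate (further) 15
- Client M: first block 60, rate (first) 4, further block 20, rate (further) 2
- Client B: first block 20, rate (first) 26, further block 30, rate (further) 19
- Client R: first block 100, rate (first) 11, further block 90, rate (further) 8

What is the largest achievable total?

3600

Rank every tier by rate: Client B/T1 26 > Client N/T1 25 > Client B/T2 19 > Client N/T2 15 > Client R/T1 11 > Client R/T2 8 > Client M/T1 4 > Client M/T2 2.
Client B/T1 (26): +20 — 180 left.
Client N/T1 (25): +50 — 130 left.
Client B T2 at 19: fill all 30 — 100 left.
Client N T2 at 15: fill all 40 — 60 left.
60 remain; put them into Client R T1 at 11.
Total = 26×20 + 25×50 + 19×30 + 15×40 + 11×60 = 3600.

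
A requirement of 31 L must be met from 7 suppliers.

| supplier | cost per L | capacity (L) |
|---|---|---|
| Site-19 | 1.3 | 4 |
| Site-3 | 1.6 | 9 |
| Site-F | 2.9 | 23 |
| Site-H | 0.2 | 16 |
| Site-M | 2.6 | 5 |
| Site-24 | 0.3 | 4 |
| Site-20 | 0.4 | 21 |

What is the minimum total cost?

8.8

Fill from the cheapest supplier first.
Take 16 from Site-H at 0.2 — need 15 more.
Take 4 from Site-24 at 0.3 — need 11 more.
Site-20 at 0.4: take 11 of its 21 — requirement met.
Site-19, Site-3, Site-M, Site-F: unused.
Cost = 16×0.2 + 4×0.3 + 11×0.4 = 8.8.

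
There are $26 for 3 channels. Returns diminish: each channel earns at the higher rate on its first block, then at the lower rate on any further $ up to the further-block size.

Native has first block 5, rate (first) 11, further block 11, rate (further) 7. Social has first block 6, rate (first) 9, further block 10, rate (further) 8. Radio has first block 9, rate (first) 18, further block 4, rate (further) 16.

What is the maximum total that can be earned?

Order all 6 blocks by rate: Radio/T1 18 > Radio/T2 16 > Native/T1 11 > Social/T1 9 > Social/T2 8 > Native/T2 7.
Radio/T1 (18): +9 → 17 left.
Fill Radio T2 block (4 at 16) → 13 left.
Fill Native T1 block (5 at 11) → 8 left.
Social/T1 (9): +6 → 2 left.
Social T2 at 8: only 2 left, fill 2.
Total = 18×9 + 16×4 + 11×5 + 9×6 + 8×2 = 351.

351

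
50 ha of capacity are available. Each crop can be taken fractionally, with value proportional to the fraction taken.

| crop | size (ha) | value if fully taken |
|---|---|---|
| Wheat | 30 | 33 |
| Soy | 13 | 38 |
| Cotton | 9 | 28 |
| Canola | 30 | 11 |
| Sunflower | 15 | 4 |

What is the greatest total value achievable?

Rank by value-to-size ratio: Cotton 28/9≈3.11, Soy 38/13≈2.92, Wheat 33/30≈1.1, Canola 11/30≈0.367, Sunflower 4/15≈0.267.
Cotton: take in full, 9 ha for value 28 → 41 left.
All 13 ha of Soy fit (value 38) → 28 remain.
Fill the last 28 ha with part of Wheat: 28/30 of it earns 30.8.
Total value = 96.8.

96.8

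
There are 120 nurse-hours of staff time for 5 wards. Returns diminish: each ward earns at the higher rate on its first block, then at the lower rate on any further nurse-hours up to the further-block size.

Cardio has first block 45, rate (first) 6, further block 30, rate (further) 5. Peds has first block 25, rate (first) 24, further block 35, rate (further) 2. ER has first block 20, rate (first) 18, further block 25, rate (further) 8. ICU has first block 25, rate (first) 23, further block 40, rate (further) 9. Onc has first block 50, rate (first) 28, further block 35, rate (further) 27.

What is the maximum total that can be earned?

Rank every tier by rate: Onc/tier1 28 > Onc/tier2 27 > Peds/tier1 24 > ICU/tier1 23 > ER/tier1 18 > ICU/tier2 9 > ER/tier2 8 > Cardio/tier1 6 > Cardio/tier2 5 > Peds/tier2 2.
Fill Onc tier1 block (50 at 28) ; 70 left.
Onc tier2 at 27: fill all 35 ; 35 left.
Peds tier1 at 24: fill all 25 ; 10 left.
10 remain; put them into ICU tier1 at 23.
Total = 28×50 + 27×35 + 24×25 + 23×10 = 3175.

3175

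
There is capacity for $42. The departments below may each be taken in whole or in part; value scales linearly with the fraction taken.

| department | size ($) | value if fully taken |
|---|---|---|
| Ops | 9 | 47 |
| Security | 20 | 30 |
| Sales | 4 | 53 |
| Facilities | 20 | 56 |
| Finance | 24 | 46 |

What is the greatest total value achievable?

173.25

Best value per unit of size first: Sales 53/4≈13.2, Ops 47/9≈5.22, Facilities 56/20≈2.8, Finance 46/24≈1.92, Security 30/20≈1.5.
All 4 $ of Sales fit (value 53) — 38 remain.
Take all of Ops (9 $, value 47) — 29 $ left.
Facilities: take in full, 20 $ for value 56 — 9 left.
Fill the last 9 $ with part of Finance: 9/24 of it earns 17.25.
Total value = 173.25.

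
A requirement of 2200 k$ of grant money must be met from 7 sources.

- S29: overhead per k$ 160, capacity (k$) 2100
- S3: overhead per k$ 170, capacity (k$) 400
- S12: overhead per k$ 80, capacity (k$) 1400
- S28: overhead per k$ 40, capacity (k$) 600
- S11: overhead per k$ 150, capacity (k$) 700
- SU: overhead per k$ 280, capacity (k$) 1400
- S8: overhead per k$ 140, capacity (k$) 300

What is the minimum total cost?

164000

Fill from the cheapest source first.
S28 at 40: take all 600 k$ ; 1600 still needed.
S12 (80): use full 1400 ; 200 k$ to go.
S8 at 140: take 200 of its 300 ; requirement met.
S11, S29, S3, SU: unused.
Cost = 600×40 + 1400×80 + 200×140 = 164000.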